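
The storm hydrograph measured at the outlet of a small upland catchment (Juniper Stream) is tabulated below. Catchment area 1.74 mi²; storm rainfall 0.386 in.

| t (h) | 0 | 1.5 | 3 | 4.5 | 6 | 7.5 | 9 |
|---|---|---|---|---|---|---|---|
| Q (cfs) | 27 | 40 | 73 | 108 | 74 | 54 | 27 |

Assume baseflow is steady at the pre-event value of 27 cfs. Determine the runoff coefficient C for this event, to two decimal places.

C ≈ 0.74

ΣQ_DR = 214.0 cfs; V = ΣQ_DR·Δt = 1.156 × 10^6 ft³.
Runoff depth d = V / A = 0.2859 in.
C = d / P = 0.2859 / 0.386 = 0.74.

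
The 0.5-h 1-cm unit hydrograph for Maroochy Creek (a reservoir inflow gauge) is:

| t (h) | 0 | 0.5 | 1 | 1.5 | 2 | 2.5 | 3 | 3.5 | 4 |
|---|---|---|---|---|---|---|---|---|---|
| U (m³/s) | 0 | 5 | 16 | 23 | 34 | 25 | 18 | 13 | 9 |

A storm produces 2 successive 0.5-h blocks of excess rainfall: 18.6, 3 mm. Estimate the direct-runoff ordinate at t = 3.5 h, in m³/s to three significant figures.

By discrete convolution, Q_j = Σ (P_i / 10 mm) · U_{j−i}.
At t = 3.5 h (j=7): Q = (18.6/10)·13 + (3/10)·18 = 29.6 m³/s.

Q ≈ 29.6 m³/s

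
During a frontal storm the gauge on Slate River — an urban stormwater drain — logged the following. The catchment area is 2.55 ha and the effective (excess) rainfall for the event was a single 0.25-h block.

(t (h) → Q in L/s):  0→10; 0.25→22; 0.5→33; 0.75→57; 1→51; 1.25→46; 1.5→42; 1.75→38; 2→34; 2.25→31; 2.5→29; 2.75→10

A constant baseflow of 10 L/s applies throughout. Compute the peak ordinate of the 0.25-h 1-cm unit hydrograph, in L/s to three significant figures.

U_p ≈ 47.1 L/s

Direct runoff: 0.0, 12.0, 23.0, 47.0, 41.0, 36.0, 32.0, 28.0, 24.0, 21.0, 19.0, 0.0 L/s; ΣQ_DR = 283.0 L/s, peak = 47.0 L/s.
Runoff depth d = ΣQ_DR·Δt / A = 283.0 × 900 / (2.55 ha) = 9.988 mm.
The 1-cm UH is the DRH scaled by (10 mm)/d, so U_p = 47.0 × 10/9.988 = 47.1 L/s.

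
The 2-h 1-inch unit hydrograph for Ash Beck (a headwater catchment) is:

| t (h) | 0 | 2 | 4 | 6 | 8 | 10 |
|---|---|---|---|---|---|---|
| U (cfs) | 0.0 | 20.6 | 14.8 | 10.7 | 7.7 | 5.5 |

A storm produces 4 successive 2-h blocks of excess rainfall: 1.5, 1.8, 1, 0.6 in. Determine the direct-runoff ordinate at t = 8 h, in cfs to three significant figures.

By discrete convolution, Q_j = Σ (P_i / 1 in) · U_{j−i}.
At t = 8 h (j=4): Q = (1.5/1)·7.7 + (1.8/1)·10.7 + (1/1)·14.8 + (0.6/1)·20.6 = 58.0 cfs.

Q ≈ 58.0 cfs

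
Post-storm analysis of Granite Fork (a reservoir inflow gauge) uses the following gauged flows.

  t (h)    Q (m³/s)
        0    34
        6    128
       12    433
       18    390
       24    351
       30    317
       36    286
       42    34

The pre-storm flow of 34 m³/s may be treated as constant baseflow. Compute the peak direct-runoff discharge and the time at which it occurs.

Subtracting baseflow gives direct-runoff ordinates: 0.0, 94.0, 399.0, 356.0, 317.0, 283.0, 252.0, 0.0 m³/s.
The maximum is 399.0 m³/s, occurring at the reading for t = 12 h.

Q_p = 399.0 m³/s at t = 12 h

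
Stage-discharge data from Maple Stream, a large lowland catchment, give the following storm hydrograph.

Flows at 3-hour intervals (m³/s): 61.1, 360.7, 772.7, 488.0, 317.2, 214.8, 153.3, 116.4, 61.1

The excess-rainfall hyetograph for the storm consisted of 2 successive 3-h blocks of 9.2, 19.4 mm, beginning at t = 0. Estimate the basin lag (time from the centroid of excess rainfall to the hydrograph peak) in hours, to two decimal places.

t_L ≈ 2.47 h

Centroid of excess rainfall: t_c = Σ P_i·t̄_i / ΣP_i = 3.5350 h (block centres at 1.5, 4.5 h).
Hydrograph peak occurs at t = 6 h, so basin lag t_L = 6 − 3.5350 = 2.47 h.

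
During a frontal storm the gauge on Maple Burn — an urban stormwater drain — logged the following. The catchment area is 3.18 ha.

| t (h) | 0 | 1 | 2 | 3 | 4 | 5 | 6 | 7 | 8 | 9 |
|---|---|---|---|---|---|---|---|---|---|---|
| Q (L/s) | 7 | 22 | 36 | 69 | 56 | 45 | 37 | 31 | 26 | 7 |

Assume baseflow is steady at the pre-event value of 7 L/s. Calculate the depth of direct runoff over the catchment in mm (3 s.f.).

d ≈ 30.1 mm

Direct runoff: 0.0, 15.0, 29.0, 62.0, 49.0, 38.0, 30.0, 24.0, 19.0, 0.0 L/s; ΣQ_DR = 266.0 L/s.
V = ΣQ_DR · Δt = 266.0 × 3600 s = 9.576 × 10^5 L.
Over A = 3.18 ha, depth = V / A = 30.1 mm.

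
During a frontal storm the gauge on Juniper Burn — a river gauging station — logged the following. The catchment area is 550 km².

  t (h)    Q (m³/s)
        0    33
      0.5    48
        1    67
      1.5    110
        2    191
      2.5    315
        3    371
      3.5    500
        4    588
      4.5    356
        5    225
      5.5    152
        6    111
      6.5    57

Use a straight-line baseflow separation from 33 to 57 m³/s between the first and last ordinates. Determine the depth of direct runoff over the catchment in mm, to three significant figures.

Direct runoff: 0.00, 13.15, 30.31, 71.46, 150.62, 272.77, 326.92, 454.08, 540.23, 306.38, 173.54, 98.69, 55.85, 0.00 m³/s; ΣQ_DR = 2494 m³/s.
V = ΣQ_DR · Δt = 2494 × 1800 s = 4.489 × 10^6 m³.
Over A = 550 km², depth = V / A = 8.16 mm.

d ≈ 8.16 mm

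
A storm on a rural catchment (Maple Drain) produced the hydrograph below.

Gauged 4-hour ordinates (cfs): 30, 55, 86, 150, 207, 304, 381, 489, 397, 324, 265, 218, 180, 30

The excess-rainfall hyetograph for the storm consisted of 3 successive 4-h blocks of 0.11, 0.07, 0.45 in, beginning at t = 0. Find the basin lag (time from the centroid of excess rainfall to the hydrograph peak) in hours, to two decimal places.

Centroid of excess rainfall: t_c = Σ P_i·t̄_i / ΣP_i = 8.1587 h (block centres at 2, 6, 10 h).
Hydrograph peak occurs at t = 28 h, so basin lag t_L = 28 − 8.1587 = 19.84 h.

t_L ≈ 19.84 h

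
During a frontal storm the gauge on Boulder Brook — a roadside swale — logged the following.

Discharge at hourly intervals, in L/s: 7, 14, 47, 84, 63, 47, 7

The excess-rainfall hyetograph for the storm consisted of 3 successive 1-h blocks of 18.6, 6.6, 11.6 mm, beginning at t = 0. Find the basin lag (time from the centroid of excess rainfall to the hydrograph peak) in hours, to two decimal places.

t_L ≈ 1.69 h

Centroid of excess rainfall: t_c = Σ P_i·t̄_i / ΣP_i = 1.3098 h (block centres at 0.5, 1.5, 2.5 h).
Hydrograph peak occurs at t = 3 h, so basin lag t_L = 3 − 1.3098 = 1.69 h.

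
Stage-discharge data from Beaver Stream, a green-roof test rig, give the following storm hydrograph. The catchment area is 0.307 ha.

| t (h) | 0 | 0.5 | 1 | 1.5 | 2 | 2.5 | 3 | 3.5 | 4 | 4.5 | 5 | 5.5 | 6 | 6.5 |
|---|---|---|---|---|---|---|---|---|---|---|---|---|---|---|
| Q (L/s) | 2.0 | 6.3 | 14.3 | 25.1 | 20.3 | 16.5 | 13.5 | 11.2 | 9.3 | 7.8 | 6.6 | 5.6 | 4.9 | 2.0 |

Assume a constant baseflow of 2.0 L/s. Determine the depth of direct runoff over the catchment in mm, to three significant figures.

Direct runoff: 0.0, 4.3, 12.3, 23.1, 18.3, 14.5, 11.5, 9.2, 7.3, 5.8, 4.6, 3.6, 2.9, 0.0 L/s; ΣQ_DR = 117.4 L/s.
V = ΣQ_DR · Δt = 117.4 × 1800 s = 2.113 × 10^5 L.
Over A = 0.307 ha, depth = V / A = 68.8 mm.

d ≈ 68.8 mm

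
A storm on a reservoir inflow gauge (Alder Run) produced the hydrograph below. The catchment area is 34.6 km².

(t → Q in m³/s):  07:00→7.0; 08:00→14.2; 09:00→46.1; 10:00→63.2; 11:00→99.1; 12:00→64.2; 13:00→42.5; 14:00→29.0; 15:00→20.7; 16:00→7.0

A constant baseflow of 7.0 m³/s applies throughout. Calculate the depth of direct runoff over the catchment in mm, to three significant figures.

d ≈ 33.6 mm

Direct runoff: 0.0, 7.2, 39.1, 56.2, 92.1, 57.2, 35.5, 22.0, 13.7, 0.0 m³/s; ΣQ_DR = 323.0 m³/s.
V = ΣQ_DR · Δt = 323.0 × 3600 s = 1.163 × 10^6 m³.
Over A = 34.6 km², depth = V / A = 33.6 mm.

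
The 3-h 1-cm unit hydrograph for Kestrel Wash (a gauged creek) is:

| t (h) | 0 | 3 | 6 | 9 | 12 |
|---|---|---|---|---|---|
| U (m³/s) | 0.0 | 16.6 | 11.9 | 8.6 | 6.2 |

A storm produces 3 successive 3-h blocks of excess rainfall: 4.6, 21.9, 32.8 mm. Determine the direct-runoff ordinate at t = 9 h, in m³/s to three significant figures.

Q ≈ 84.5 m³/s

By discrete convolution, Q_j = Σ (P_i / 10 mm) · U_{j−i}.
At t = 9 h (j=3): Q = (4.6/10)·8.6 + (21.9/10)·11.9 + (32.8/10)·16.6 = 84.5 m³/s.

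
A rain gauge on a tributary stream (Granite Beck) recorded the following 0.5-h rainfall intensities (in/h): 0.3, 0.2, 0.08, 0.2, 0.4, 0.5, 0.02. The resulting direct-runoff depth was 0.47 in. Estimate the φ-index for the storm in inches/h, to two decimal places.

φ ≈ 0.13 in/h

Only the 5 blocks with intensity above φ contribute runoff: 0.3, 0.2, 0.2, 0.4, 0.5 in/h.
Σ(I−φ)·Δt = d  ⇒  (0.3+0.2+0.2+0.4+0.5 − 5φ)·0.5 = 0.47
φ = (1.600 − 0.47/0.5) / 5 = 0.13 in/h.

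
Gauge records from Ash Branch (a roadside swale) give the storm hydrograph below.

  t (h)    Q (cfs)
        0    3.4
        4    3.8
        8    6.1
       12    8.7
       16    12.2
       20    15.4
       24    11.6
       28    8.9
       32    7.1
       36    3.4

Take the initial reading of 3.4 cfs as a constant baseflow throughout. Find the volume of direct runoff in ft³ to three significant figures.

Direct-runoff ordinates (Q − Q_b): 0.0, 0.4, 2.7, 5.3, 8.8, 12.0, 8.2, 5.5, 3.7, 0.0 cfs.
ΣQ_DR = 46.60 cfs.
With Δt = 4 h = 14400 s, V = ΣQ_DR · Δt = 46.60 × 14400 = 6.71 × 10^5 ft³.

V ≈ 6.71 × 10^5 ft³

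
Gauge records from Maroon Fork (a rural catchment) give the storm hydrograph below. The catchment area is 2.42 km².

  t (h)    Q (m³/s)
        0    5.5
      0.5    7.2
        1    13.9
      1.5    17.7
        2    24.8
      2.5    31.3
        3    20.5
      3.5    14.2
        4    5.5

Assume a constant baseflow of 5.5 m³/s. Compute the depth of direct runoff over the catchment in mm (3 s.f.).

d ≈ 67.8 mm

Direct runoff: 0.0, 1.7, 8.4, 12.2, 19.3, 25.8, 15.0, 8.7, 0.0 m³/s; ΣQ_DR = 91.10 m³/s.
V = ΣQ_DR · Δt = 91.10 × 1800 s = 1.640 × 10^5 m³.
Over A = 2.42 km², depth = V / A = 67.8 mm.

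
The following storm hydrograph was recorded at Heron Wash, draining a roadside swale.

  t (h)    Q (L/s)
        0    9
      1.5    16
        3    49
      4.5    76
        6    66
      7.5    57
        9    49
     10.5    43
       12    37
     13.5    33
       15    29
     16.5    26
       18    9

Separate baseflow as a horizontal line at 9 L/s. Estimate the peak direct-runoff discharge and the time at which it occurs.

Subtracting baseflow gives direct-runoff ordinates: 0.0, 7.0, 40.0, 67.0, 57.0, 48.0, 40.0, 34.0, 28.0, 24.0, 20.0, 17.0, 0.0 L/s.
The maximum is 67.0 L/s, occurring at the reading for t = 4.5 h.

Q_p = 67.0 L/s at t = 4.5 h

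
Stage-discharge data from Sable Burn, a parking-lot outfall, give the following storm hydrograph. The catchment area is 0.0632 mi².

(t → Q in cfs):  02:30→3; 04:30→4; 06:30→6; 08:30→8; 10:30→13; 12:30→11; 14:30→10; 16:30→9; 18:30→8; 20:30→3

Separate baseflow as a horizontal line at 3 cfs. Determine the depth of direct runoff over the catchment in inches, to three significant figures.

d ≈ 2.21 in

Direct runoff: 0.0, 1.0, 3.0, 5.0, 10.0, 8.0, 7.0, 6.0, 5.0, 0.0 cfs; ΣQ_DR = 45.00 cfs.
V = ΣQ_DR · Δt = 45.00 × 7200 s = 3.240 × 10^5 ft³.
Over A = 0.0632 mi², depth = V / A = 2.21 in.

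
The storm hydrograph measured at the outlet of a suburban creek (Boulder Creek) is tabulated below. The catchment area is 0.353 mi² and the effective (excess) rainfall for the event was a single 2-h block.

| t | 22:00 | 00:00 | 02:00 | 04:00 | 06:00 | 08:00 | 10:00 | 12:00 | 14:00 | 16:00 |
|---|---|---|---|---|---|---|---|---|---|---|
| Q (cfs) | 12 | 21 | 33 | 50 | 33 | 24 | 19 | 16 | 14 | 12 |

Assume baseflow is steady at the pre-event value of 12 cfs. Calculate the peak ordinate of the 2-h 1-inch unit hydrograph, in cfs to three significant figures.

Direct runoff: 0.0, 9.0, 21.0, 38.0, 21.0, 12.0, 7.0, 4.0, 2.0, 0.0 cfs; ΣQ_DR = 114.0 cfs, peak = 38.0 cfs.
Runoff depth d = ΣQ_DR·Δt / A = 114.0 × 7200 / (0.353 mi²) = 1.001 in.
The 1-inch UH is the DRH scaled by (1 in)/d, so U_p = 38.0 × 1/1.001 = 38.0 cfs.

U_p ≈ 38.0 cfs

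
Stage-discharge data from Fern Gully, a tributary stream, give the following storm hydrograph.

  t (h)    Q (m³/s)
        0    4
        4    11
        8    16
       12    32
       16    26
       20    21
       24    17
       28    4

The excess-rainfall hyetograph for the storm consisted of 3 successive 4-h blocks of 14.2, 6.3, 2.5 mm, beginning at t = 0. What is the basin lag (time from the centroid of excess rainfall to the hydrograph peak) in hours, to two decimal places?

Centroid of excess rainfall: t_c = Σ P_i·t̄_i / ΣP_i = 3.9652 h (block centres at 2, 6, 10 h).
Hydrograph peak occurs at t = 12 h, so basin lag t_L = 12 − 3.9652 = 8.03 h.

t_L ≈ 8.03 h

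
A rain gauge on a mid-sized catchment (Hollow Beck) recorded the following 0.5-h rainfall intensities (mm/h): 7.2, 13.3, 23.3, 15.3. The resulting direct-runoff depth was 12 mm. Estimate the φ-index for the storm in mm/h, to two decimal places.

φ ≈ 9.30 mm/h

Only the 3 blocks with intensity above φ contribute runoff: 13.3, 23.3, 15.3 mm/h.
Σ(I−φ)·Δt = d  ⇒  (13.3+23.3+15.3 − 3φ)·0.5 = 12
φ = (51.90 − 12/0.5) / 3 = 9.30 mm/h.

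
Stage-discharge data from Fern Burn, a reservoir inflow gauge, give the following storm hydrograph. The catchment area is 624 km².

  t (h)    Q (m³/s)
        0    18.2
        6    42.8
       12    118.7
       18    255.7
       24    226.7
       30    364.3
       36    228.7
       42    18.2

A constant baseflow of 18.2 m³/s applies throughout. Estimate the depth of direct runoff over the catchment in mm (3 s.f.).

d ≈ 39.0 mm

Direct runoff: 0.0, 24.6, 100.5, 237.5, 208.5, 346.1, 210.5, 0.0 m³/s; ΣQ_DR = 1128 m³/s.
V = ΣQ_DR · Δt = 1128 × 21600 s = 2.436 × 10^7 m³.
Over A = 624 km², depth = V / A = 39.0 mm.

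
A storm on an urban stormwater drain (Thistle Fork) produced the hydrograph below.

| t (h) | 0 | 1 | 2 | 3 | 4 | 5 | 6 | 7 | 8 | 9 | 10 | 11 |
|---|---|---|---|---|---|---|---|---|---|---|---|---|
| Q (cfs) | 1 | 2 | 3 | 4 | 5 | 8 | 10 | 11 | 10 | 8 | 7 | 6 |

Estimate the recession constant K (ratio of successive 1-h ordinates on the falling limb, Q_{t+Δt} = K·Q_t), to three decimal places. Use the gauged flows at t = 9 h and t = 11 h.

Using the recession-limb readings at t = 9 h and t = 11 h: Q falls from 8 to 6 cfs over 2 intervals.
K = (Q₂/Q₁)^(1/2) = (6/8)^(1/2) = 0.866.

K ≈ 0.866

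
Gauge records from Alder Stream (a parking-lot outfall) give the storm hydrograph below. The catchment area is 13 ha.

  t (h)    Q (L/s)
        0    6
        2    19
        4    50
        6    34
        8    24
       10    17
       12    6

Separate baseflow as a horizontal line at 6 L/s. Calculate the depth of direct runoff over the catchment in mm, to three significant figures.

d ≈ 6.31 mm

Direct runoff: 0.0, 13.0, 44.0, 28.0, 18.0, 11.0, 0.0 L/s; ΣQ_DR = 114.0 L/s.
V = ΣQ_DR · Δt = 114.0 × 7200 s = 8.208 × 10^5 L.
Over A = 13 ha, depth = V / A = 6.31 mm.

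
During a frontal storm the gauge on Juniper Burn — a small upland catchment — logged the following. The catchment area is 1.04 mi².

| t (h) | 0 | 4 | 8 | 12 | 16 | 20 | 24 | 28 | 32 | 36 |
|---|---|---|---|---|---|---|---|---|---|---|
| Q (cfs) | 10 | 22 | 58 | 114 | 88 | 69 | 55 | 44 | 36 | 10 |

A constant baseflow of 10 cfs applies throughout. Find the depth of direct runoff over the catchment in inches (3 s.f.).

Direct runoff: 0.0, 12.0, 48.0, 104.0, 78.0, 59.0, 45.0, 34.0, 26.0, 0.0 cfs; ΣQ_DR = 406.0 cfs.
V = ΣQ_DR · Δt = 406.0 × 14400 s = 5.846 × 10^6 ft³.
Over A = 1.04 mi², depth = V / A = 2.42 in.

d ≈ 2.42 in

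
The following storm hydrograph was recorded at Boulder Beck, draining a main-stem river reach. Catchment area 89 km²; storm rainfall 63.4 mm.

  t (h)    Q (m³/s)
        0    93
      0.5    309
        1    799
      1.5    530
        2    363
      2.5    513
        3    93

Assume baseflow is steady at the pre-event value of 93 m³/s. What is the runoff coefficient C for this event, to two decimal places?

ΣQ_DR = 2049 m³/s; V = ΣQ_DR·Δt = 3.688 × 10^6 m³.
Runoff depth d = V / A = 41.44 mm.
C = d / P = 41.44 / 63.4 = 0.65.

C ≈ 0.65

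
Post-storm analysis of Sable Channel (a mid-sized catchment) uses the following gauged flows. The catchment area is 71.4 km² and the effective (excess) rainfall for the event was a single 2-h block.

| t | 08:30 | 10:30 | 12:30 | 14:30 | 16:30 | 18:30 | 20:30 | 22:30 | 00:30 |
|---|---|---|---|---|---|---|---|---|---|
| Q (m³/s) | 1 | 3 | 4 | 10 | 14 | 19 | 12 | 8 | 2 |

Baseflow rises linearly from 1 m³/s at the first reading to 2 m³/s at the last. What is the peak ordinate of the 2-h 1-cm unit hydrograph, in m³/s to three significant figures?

U_p ≈ 29.0 m³/s

Direct runoff: 0.00, 1.88, 2.75, 8.62, 12.50, 17.38, 10.25, 6.12, 0.00 m³/s; ΣQ_DR = 59.50 m³/s, peak = 17.38 m³/s.
Runoff depth d = ΣQ_DR·Δt / A = 59.50 × 7200 / (71.4 km²) = 6.000 mm.
The 1-cm UH is the DRH scaled by (10 mm)/d, so U_p = 17.38 × 10/6.000 = 29.0 m³/s.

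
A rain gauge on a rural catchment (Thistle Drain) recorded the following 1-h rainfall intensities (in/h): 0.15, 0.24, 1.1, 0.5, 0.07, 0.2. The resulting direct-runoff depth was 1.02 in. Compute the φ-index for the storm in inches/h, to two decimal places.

Only the 2 blocks with intensity above φ contribute runoff: 1.1, 0.5 in/h.
Σ(I−φ)·Δt = d  ⇒  (1.1+0.5 − 2φ)·1 = 1.02
φ = (1.600 − 1.02/1) / 2 = 0.29 in/h.

φ ≈ 0.29 in/h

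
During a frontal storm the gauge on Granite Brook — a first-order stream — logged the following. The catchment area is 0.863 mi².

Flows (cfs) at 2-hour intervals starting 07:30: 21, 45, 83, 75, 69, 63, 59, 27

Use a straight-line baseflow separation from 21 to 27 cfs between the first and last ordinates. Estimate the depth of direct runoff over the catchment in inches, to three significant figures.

Direct runoff: 0.00, 23.14, 60.29, 51.43, 44.57, 37.71, 32.86, 0.00 cfs; ΣQ_DR = 250.0 cfs.
V = ΣQ_DR · Δt = 250.0 × 7200 s = 1.800 × 10^6 ft³.
Over A = 0.863 mi², depth = V / A = 0.898 in.

d ≈ 0.898 in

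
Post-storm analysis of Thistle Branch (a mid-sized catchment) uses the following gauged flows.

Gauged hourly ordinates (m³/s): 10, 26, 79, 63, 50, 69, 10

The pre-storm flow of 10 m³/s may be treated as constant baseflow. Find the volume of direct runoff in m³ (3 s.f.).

V ≈ 8.53 × 10^5 m³

Direct-runoff ordinates (Q − Q_b): 0.0, 16.0, 69.0, 53.0, 40.0, 59.0, 0.0 m³/s.
ΣQ_DR = 237.0 m³/s.
With Δt = 1 h = 3600 s, V = ΣQ_DR · Δt = 237.0 × 3600 = 8.53 × 10^5 m³.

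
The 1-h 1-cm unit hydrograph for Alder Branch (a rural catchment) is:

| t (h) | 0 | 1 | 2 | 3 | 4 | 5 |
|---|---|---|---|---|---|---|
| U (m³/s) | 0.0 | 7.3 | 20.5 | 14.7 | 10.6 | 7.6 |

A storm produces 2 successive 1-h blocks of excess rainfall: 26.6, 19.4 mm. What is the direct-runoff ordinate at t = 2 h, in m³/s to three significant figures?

Q ≈ 68.7 m³/s

By discrete convolution, Q_j = Σ (P_i / 10 mm) · U_{j−i}.
At t = 2 h (j=2): Q = (26.6/10)·20.5 + (19.4/10)·7.3 = 68.7 m³/s.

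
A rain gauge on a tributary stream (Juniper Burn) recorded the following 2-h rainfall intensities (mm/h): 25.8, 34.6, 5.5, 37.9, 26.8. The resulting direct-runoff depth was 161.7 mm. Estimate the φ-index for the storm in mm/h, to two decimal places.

φ ≈ 11.06 mm/h

Only the 4 blocks with intensity above φ contribute runoff: 25.8, 34.6, 37.9, 26.8 mm/h.
Σ(I−φ)·Δt = d  ⇒  (25.8+34.6+37.9+26.8 − 4φ)·2 = 161.7
φ = (125.1 − 161.7/2) / 4 = 11.06 mm/h.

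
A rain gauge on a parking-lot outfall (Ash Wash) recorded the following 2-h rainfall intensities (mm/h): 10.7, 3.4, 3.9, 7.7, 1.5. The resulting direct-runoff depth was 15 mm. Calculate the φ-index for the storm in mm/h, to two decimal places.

φ ≈ 5.45 mm/h

Only the 2 blocks with intensity above φ contribute runoff: 10.7, 7.7 mm/h.
Σ(I−φ)·Δt = d  ⇒  (10.7+7.7 − 2φ)·2 = 15
φ = (18.40 − 15/2) / 2 = 5.45 mm/h.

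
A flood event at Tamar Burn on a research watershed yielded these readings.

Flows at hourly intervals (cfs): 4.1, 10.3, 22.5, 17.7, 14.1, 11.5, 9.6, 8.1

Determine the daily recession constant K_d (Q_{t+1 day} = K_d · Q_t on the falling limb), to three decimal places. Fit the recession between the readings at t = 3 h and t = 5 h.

K_d ≈ 0.006

Between t = 3 h and t = 5 h the flow falls from 17.7 to 11.5 cfs over 2×1 h = 2 h.
Per-interval ratio K = (11.5/17.7)^(1/2) = 0.8061; K_d = K^(24/1) = 0.006.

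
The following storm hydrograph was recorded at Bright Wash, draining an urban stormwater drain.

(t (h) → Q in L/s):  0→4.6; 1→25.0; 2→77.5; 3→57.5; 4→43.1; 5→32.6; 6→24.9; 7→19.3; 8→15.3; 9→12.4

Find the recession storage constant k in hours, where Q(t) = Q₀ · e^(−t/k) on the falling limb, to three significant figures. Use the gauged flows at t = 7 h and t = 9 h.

k ≈ 4.52 h

On the falling limb, Q drops from 19.3 to 12.4 L/s between t = 7 h and t = 9 h (Δt = 2 h).
k = −Δt / ln(Q₂/Q₁) = −2 / ln(12.4/19.3) = 4.52 h.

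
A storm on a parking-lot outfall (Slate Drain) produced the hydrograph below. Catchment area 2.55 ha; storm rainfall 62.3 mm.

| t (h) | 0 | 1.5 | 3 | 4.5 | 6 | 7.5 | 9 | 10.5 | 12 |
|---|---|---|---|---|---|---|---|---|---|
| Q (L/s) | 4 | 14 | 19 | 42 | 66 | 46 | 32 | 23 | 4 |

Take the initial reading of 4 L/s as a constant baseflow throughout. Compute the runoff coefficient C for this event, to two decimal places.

C ≈ 0.73

ΣQ_DR = 214.0 L/s; V = ΣQ_DR·Δt = 1.156 × 10^6 L.
Runoff depth d = V / A = 45.32 mm.
C = d / P = 45.32 / 62.3 = 0.73.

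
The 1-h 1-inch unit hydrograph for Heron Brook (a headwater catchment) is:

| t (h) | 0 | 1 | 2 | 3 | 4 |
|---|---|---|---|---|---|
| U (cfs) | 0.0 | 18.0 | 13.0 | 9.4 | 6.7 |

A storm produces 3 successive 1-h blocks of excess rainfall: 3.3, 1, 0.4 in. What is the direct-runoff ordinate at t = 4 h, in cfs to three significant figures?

By discrete convolution, Q_j = Σ (P_i / 1 in) · U_{j−i}.
At t = 4 h (j=4): Q = (3.3/1)·6.7 + (1/1)·9.4 + (0.4/1)·13.0 = 36.7 cfs.

Q ≈ 36.7 cfs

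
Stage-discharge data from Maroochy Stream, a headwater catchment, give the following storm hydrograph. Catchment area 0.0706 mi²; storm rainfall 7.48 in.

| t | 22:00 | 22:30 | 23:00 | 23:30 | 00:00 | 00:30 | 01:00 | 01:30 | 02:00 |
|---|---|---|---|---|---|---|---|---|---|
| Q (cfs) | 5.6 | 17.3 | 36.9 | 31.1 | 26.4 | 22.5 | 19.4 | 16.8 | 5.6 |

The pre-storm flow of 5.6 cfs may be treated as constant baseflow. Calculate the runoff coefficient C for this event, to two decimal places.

ΣQ_DR = 131.2 cfs; V = ΣQ_DR·Δt = 2.362 × 10^5 ft³.
Runoff depth d = V / A = 1.440 in.
C = d / P = 1.440 / 7.48 = 0.19.

C ≈ 0.19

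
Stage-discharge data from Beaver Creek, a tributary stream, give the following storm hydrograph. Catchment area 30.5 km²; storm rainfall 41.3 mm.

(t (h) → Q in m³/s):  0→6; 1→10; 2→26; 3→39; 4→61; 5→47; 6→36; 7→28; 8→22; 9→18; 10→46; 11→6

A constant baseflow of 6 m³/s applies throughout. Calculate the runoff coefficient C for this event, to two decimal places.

ΣQ_DR = 273.0 m³/s; V = ΣQ_DR·Δt = 9.828 × 10^5 m³.
Runoff depth d = V / A = 32.22 mm.
C = d / P = 32.22 / 41.3 = 0.78.

C ≈ 0.78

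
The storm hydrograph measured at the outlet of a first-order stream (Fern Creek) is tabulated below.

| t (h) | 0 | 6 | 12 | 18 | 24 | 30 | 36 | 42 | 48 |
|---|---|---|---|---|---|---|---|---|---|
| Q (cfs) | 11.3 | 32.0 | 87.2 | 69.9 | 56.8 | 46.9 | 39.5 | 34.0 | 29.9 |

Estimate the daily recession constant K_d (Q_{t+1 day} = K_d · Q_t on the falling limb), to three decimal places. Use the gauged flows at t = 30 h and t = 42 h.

Between t = 30 h and t = 42 h the flow falls from 46.9 to 34.0 cfs over 2×6 h = 12 h.
Per-interval ratio K = (34.0/46.9)^(1/2) = 0.8514; K_d = K^(24/6) = 0.526.

K_d ≈ 0.526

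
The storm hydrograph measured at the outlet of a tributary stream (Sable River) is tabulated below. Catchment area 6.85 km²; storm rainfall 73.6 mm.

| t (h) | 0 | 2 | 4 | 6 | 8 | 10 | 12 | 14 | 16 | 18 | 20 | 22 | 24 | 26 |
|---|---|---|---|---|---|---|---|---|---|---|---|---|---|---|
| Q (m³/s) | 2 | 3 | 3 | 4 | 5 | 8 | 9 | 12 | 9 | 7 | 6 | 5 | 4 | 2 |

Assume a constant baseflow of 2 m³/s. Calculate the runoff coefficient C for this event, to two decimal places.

C ≈ 0.73

ΣQ_DR = 51.00 m³/s; V = ΣQ_DR·Δt = 3.672 × 10^5 m³.
Runoff depth d = V / A = 53.61 mm.
C = d / P = 53.61 / 73.6 = 0.73.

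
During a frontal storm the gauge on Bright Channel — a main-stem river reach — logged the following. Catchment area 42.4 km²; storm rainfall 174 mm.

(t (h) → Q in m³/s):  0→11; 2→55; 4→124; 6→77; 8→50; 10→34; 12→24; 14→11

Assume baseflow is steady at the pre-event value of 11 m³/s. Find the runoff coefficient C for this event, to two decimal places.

C ≈ 0.29

ΣQ_DR = 298.0 m³/s; V = ΣQ_DR·Δt = 2.146 × 10^6 m³.
Runoff depth d = V / A = 50.60 mm.
C = d / P = 50.60 / 174 = 0.29.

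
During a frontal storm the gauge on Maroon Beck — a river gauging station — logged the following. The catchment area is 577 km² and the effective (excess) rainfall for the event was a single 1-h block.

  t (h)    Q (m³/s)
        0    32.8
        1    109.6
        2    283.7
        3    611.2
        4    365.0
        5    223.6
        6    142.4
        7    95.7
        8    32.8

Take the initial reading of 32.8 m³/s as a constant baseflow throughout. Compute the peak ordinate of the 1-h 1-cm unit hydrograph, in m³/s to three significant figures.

Direct runoff: 0.0, 76.8, 250.9, 578.4, 332.2, 190.8, 109.6, 62.9, 0.0 m³/s; ΣQ_DR = 1602 m³/s, peak = 578.4 m³/s.
Runoff depth d = ΣQ_DR·Δt / A = 1602 × 3600 / (577 km²) = 9.993 mm.
The 1-cm UH is the DRH scaled by (10 mm)/d, so U_p = 578.4 × 10/9.993 = 579 m³/s.

U_p ≈ 579 m³/s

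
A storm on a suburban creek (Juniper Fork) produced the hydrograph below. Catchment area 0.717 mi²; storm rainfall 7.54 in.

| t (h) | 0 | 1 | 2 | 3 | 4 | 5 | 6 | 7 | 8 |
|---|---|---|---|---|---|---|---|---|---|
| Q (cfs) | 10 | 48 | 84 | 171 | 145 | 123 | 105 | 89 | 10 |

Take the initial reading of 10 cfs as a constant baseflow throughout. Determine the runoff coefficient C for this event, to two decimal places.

ΣQ_DR = 695.0 cfs; V = ΣQ_DR·Δt = 2.502 × 10^6 ft³.
Runoff depth d = V / A = 1.502 in.
C = d / P = 1.502 / 7.54 = 0.20.

C ≈ 0.20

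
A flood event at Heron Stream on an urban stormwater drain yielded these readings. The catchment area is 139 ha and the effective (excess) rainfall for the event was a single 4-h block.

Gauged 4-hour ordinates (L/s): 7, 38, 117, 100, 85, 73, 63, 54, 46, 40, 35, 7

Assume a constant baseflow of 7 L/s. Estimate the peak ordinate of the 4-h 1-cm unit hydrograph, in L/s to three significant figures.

U_p ≈ 183 L/s

Direct runoff: 0.0, 31.0, 110.0, 93.0, 78.0, 66.0, 56.0, 47.0, 39.0, 33.0, 28.0, 0.0 L/s; ΣQ_DR = 581.0 L/s, peak = 110.0 L/s.
Runoff depth d = ΣQ_DR·Δt / A = 581.0 × 14400 / (139 ha) = 6.019 mm.
The 1-cm UH is the DRH scaled by (10 mm)/d, so U_p = 110.0 × 10/6.019 = 183 L/s.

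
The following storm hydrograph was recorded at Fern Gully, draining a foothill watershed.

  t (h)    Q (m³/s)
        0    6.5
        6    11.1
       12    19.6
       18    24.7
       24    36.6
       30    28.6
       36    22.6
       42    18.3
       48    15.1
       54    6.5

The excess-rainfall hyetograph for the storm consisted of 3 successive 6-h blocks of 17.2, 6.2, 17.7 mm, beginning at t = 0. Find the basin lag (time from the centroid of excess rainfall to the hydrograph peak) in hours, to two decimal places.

t_L ≈ 14.93 h

Centroid of excess rainfall: t_c = Σ P_i·t̄_i / ΣP_i = 9.0730 h (block centres at 3, 9, 15 h).
Hydrograph peak occurs at t = 24 h, so basin lag t_L = 24 − 9.0730 = 14.93 h.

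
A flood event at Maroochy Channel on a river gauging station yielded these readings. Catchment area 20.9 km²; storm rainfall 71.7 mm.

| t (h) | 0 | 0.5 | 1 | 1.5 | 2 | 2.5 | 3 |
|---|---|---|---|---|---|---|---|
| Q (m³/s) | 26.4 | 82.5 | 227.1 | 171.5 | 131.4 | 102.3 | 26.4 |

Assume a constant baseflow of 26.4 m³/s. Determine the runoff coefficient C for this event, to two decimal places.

C ≈ 0.70

ΣQ_DR = 582.8 m³/s; V = ΣQ_DR·Δt = 1.049 × 10^6 m³.
Runoff depth d = V / A = 50.19 mm.
C = d / P = 50.19 / 71.7 = 0.70.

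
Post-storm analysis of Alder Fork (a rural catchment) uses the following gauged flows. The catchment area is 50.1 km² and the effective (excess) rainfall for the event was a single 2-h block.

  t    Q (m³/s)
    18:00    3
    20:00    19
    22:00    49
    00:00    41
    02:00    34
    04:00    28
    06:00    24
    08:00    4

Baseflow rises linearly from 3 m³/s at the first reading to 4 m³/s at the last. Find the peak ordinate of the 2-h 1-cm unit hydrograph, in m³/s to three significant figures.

U_p ≈ 18.3 m³/s

Direct runoff: 0.00, 15.86, 45.71, 37.57, 30.43, 24.29, 20.14, 0.00 m³/s; ΣQ_DR = 174.0 m³/s, peak = 45.71 m³/s.
Runoff depth d = ΣQ_DR·Δt / A = 174.0 × 7200 / (50.1 km²) = 25.01 mm.
The 1-cm UH is the DRH scaled by (10 mm)/d, so U_p = 45.71 × 10/25.01 = 18.3 m³/s.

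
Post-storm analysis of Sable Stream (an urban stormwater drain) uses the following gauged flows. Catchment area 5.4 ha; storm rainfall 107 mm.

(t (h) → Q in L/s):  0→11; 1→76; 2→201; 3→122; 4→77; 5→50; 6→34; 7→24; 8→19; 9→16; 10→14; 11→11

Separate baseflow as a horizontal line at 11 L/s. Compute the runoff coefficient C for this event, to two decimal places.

C ≈ 0.33

ΣQ_DR = 523.0 L/s; V = ΣQ_DR·Δt = 1.883 × 10^6 L.
Runoff depth d = V / A = 34.87 mm.
C = d / P = 34.87 / 107 = 0.33.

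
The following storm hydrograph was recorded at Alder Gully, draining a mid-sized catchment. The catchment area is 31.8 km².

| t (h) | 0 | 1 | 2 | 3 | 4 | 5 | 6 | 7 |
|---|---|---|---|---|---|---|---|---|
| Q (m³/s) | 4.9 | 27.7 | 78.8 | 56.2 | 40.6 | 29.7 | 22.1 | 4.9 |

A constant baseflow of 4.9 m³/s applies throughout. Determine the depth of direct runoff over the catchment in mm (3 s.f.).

Direct runoff: 0.0, 22.8, 73.9, 51.3, 35.7, 24.8, 17.2, 0.0 m³/s; ΣQ_DR = 225.7 m³/s.
V = ΣQ_DR · Δt = 225.7 × 3600 s = 8.125 × 10^5 m³.
Over A = 31.8 km², depth = V / A = 25.6 mm.

d ≈ 25.6 mm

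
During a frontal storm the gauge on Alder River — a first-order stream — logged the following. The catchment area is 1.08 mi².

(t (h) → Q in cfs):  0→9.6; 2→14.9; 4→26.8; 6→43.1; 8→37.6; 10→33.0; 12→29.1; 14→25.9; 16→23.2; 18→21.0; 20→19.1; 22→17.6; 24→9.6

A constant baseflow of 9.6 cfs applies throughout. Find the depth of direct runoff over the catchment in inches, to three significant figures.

d ≈ 0.533 in

Direct runoff: 0.0, 5.3, 17.2, 33.5, 28.0, 23.4, 19.5, 16.3, 13.6, 11.4, 9.5, 8.0, 0.0 cfs; ΣQ_DR = 185.7 cfs.
V = ΣQ_DR · Δt = 185.7 × 7200 s = 1.337 × 10^6 ft³.
Over A = 1.08 mi², depth = V / A = 0.533 in.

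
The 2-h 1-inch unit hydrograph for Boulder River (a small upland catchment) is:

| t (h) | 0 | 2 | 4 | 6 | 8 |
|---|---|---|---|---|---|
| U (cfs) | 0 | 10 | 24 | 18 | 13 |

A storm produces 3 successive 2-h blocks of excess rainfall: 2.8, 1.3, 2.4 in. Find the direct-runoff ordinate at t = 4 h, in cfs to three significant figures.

By discrete convolution, Q_j = Σ (P_i / 1 in) · U_{j−i}.
At t = 4 h (j=2): Q = (2.8/1)·24 + (1.3/1)·10 + (2.4/1)·0 = 80.2 cfs.

Q ≈ 80.2 cfs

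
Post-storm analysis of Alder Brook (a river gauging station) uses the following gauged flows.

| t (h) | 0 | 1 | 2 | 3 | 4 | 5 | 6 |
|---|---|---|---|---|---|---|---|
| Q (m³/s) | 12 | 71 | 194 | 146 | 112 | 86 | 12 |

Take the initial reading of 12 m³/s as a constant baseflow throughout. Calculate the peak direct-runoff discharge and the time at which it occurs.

Subtracting baseflow gives direct-runoff ordinates: 0.0, 59.0, 182.0, 134.0, 100.0, 74.0, 0.0 m³/s.
The maximum is 182.0 m³/s, occurring at the reading for t = 2 h.

Q_p = 182.0 m³/s at t = 2 h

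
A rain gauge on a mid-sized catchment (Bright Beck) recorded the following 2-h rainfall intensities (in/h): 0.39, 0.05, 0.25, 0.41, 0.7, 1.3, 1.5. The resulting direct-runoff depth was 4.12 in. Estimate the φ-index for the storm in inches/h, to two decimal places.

φ ≈ 0.48 in/h

Only the 3 blocks with intensity above φ contribute runoff: 0.7, 1.3, 1.5 in/h.
Σ(I−φ)·Δt = d  ⇒  (0.7+1.3+1.5 − 3φ)·2 = 4.12
φ = (3.500 − 4.12/2) / 3 = 0.48 in/h.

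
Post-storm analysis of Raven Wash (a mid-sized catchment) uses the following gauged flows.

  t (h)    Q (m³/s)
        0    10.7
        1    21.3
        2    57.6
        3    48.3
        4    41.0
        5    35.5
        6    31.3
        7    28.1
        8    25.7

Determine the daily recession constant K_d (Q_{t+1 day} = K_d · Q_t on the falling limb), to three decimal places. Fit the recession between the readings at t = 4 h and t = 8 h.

K_d ≈ 0.061

Between t = 4 h and t = 8 h the flow falls from 41.0 to 25.7 m³/s over 4×1 h = 4 h.
Per-interval ratio K = (25.7/41.0)^(1/4) = 0.8898; K_d = K^(24/1) = 0.061.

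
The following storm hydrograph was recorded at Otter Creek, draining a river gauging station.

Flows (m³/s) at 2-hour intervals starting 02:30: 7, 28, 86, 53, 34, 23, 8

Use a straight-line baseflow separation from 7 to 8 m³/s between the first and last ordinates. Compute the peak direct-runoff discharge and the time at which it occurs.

Subtracting baseflow gives direct-runoff ordinates: 0.00, 20.83, 78.67, 45.50, 26.33, 15.17, 0.00 m³/s.
The maximum is 78.67 m³/s, occurring at the reading for t = 06:30.

Q_p = 78.67 m³/s at t = 06:30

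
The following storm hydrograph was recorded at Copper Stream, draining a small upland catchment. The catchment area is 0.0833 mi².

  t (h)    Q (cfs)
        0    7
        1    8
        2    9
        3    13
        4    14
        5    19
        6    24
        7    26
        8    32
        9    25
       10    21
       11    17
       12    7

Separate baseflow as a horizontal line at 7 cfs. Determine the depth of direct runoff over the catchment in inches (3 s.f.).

d ≈ 2.44 in

Direct runoff: 0.0, 1.0, 2.0, 6.0, 7.0, 12.0, 17.0, 19.0, 25.0, 18.0, 14.0, 10.0, 0.0 cfs; ΣQ_DR = 131.0 cfs.
V = ΣQ_DR · Δt = 131.0 × 3600 s = 4.716 × 10^5 ft³.
Over A = 0.0833 mi², depth = V / A = 2.44 in.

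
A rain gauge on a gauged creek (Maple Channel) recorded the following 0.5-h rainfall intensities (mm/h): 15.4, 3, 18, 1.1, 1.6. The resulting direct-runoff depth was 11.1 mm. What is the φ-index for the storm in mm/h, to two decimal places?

φ ≈ 5.60 mm/h

Only the 2 blocks with intensity above φ contribute runoff: 15.4, 18 mm/h.
Σ(I−φ)·Δt = d  ⇒  (15.4+18 − 2φ)·0.5 = 11.1
φ = (33.40 − 11.1/0.5) / 2 = 5.60 mm/h.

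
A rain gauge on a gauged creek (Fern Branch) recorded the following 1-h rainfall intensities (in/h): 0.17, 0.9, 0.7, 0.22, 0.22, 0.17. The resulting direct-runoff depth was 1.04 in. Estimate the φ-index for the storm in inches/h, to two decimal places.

Only the 2 blocks with intensity above φ contribute runoff: 0.9, 0.7 in/h.
Σ(I−φ)·Δt = d  ⇒  (0.9+0.7 − 2φ)·1 = 1.04
φ = (1.600 − 1.04/1) / 2 = 0.28 in/h.

φ ≈ 0.28 in/h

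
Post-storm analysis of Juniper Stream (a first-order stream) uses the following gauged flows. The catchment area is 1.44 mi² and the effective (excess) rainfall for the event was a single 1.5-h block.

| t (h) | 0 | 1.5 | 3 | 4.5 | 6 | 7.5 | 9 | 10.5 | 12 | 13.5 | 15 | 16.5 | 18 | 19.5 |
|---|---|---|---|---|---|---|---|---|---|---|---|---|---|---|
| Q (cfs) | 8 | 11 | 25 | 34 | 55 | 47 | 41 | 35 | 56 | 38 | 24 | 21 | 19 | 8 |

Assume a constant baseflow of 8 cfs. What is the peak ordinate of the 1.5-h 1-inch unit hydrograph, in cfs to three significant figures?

Direct runoff: 0.0, 3.0, 17.0, 26.0, 47.0, 39.0, 33.0, 27.0, 48.0, 30.0, 16.0, 13.0, 11.0, 0.0 cfs; ΣQ_DR = 310.0 cfs, peak = 48.0 cfs.
Runoff depth d = ΣQ_DR·Δt / A = 310.0 × 5400 / (1.44 mi²) = 0.5004 in.
The 1-inch UH is the DRH scaled by (1 in)/d, so U_p = 48.0 × 1/0.5004 = 95.9 cfs.

U_p ≈ 95.9 cfs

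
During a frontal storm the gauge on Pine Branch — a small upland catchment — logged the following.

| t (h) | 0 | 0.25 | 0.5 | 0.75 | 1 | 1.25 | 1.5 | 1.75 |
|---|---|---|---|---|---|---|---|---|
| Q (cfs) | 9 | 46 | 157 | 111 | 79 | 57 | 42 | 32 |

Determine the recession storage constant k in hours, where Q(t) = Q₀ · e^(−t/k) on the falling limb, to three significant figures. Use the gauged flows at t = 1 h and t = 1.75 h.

k ≈ 0.830 h

On the falling limb, Q drops from 79 to 32 cfs between t = 1 h and t = 1.75 h (Δt = 0.75 h).
k = −Δt / ln(Q₂/Q₁) = −0.75 / ln(32/79) = 0.830 h.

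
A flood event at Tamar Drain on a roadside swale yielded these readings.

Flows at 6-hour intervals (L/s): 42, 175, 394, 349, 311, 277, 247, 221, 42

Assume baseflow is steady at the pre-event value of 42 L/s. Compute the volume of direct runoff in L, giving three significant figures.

V ≈ 3.63 × 10^7 L

Direct-runoff ordinates (Q − Q_b): 0.0, 133.0, 352.0, 307.0, 269.0, 235.0, 205.0, 179.0, 0.0 L/s.
ΣQ_DR = 1680 L/s.
With Δt = 6 h = 21600 s, V = ΣQ_DR · Δt = 1680 × 21600 = 3.63 × 10^7 L.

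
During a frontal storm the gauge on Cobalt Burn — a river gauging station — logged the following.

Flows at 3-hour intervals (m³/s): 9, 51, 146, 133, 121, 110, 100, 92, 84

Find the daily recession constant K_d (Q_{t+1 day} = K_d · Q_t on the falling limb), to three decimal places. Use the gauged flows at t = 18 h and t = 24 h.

Between t = 18 h and t = 24 h the flow falls from 100 to 84 m³/s over 2×3 h = 6 h.
Per-interval ratio K = (84/100)^(1/2) = 0.9165; K_d = K^(24/3) = 0.498.

K_d ≈ 0.498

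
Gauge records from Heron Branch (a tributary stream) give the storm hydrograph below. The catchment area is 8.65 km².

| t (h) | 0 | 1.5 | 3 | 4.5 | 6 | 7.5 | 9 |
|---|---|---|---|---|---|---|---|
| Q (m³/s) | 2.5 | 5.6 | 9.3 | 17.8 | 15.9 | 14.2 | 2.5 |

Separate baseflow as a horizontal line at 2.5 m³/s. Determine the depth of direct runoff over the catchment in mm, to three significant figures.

Direct runoff: 0.0, 3.1, 6.8, 15.3, 13.4, 11.7, 0.0 m³/s; ΣQ_DR = 50.30 m³/s.
V = ΣQ_DR · Δt = 50.30 × 5400 s = 2.716 × 10^5 m³.
Over A = 8.65 km², depth = V / A = 31.4 mm.

d ≈ 31.4 mm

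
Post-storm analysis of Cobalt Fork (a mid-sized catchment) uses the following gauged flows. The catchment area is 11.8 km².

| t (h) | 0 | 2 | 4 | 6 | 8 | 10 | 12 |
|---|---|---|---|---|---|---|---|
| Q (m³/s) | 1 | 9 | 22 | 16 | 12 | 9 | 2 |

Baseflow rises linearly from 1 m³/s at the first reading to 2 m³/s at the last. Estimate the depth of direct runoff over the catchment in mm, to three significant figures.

d ≈ 36.9 mm

Direct runoff: 0.00, 7.83, 20.67, 14.50, 10.33, 7.17, 0.00 m³/s; ΣQ_DR = 60.50 m³/s.
V = ΣQ_DR · Δt = 60.50 × 7200 s = 4.356 × 10^5 m³.
Over A = 11.8 km², depth = V / A = 36.9 mm.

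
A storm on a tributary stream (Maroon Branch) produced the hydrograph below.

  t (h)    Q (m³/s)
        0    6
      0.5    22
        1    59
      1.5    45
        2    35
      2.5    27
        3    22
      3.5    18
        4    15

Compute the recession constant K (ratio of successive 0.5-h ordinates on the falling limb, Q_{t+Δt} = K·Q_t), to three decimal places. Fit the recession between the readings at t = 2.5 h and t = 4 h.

Using the recession-limb readings at t = 2.5 h and t = 4 h: Q falls from 27 to 15 m³/s over 3 intervals.
K = (Q₂/Q₁)^(1/3) = (15/27)^(1/3) = 0.822.

K ≈ 0.822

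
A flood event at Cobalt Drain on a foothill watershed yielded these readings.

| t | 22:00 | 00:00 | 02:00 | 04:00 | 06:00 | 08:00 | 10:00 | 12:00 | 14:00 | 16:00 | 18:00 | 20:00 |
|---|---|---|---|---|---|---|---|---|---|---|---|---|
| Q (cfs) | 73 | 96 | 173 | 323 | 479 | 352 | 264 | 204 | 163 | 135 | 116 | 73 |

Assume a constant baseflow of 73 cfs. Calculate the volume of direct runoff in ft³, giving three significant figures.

V ≈ 1.13 × 10^7 ft³

Direct-runoff ordinates (Q − Q_b): 0.0, 23.0, 100.0, 250.0, 406.0, 279.0, 191.0, 131.0, 90.0, 62.0, 43.0, 0.0 cfs.
ΣQ_DR = 1575 cfs.
With Δt = 2 h = 7200 s, V = ΣQ_DR · Δt = 1575 × 7200 = 1.13 × 10^7 ft³.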